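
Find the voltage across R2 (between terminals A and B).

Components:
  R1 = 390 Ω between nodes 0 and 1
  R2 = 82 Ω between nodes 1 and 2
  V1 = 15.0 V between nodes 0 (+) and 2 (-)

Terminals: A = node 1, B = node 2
R1 and R2 are in series across V1 (node 0 → node 1 → node 2), and the output A–B is taken across R2, so this is a voltage divider.
Series current: I = V1/(R1 + R2) = 15/(390 + 82) = 15/472 = 0.03178 A
V_R2 = I × R2 = V1 × R2/(R1 + R2) = 15 × 82/472 = 2.606 V

Final answer: 2.606 V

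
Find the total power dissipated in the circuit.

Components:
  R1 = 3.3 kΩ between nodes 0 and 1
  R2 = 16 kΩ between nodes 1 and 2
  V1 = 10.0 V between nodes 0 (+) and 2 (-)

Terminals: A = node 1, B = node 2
Nodal analysis, taking node 2 as the 0 V reference.
Source V1 fixes V_0 = 10 V.
KCL at each unknown node (sum of currents leaving = 0; resistances in Ω):
  Node 1: (V_1 - 10)/3300 + (V_1 - 0)/16000 = 0
Collecting terms: 0.0003655 × V_1 = 0.00303  =>  V_1 = 8.29 V
Power in each resistor, P = (ΔV)²/R:
  P_R1 = (10 - 8.29)²/3300 = 0.0008859 W
  P_R2 = (8.29 - 0)²/16000 = 0.004295 W
P_total = P_R1 + P_R2 = 0.005181 W

Final answer: 0.005181 W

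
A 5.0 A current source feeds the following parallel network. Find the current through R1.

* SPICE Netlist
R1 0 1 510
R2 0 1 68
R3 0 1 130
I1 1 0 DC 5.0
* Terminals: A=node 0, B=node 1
All resistors sit directly between nodes 0 and 1, so they are in parallel and share one voltage V; the full source current 5 A splits among them.
1/R_par = 1/510 + 1/68 + 1/130 = 0.02436 S  =>  R_par = 41.05 Ω
V = I × R_par = 5 × 41.05 = 205.3 V
I_R1 = V/R1 = 205.3/510 = 0.4025 A

Final answer: 0.4025 A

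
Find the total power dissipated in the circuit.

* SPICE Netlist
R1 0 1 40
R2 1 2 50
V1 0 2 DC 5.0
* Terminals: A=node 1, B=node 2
Nodal analysis, taking node 2 as the 0 V reference.
Source V1 fixes V_0 = 5 V.
KCL at each unknown node (sum of currents leaving = 0; resistances in Ω):
  Node 1: (V_1 - 5)/40 + (V_1 - 0)/50 = 0
Collecting terms: 0.045 × V_1 = 0.125  =>  V_1 = 2.778 V
Power in each resistor, P = (ΔV)²/R:
  P_R1 = (5 - 2.778)²/40 = 0.1235 W
  P_R2 = (2.778 - 0)²/50 = 0.1543 W
P_total = P_R1 + P_R2 = 0.2778 W

Final answer: 0.2778 W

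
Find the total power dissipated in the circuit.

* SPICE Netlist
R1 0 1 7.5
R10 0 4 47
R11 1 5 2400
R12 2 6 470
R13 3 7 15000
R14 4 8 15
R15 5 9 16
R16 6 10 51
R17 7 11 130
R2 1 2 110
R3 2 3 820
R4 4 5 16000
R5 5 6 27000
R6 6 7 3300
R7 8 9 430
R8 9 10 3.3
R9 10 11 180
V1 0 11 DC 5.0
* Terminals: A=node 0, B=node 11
Nodal analysis, taking node 11 as the 0 V reference.
Source V1 fixes V_0 = 5 V.
KCL at each unknown node (sum of currents leaving = 0; resistances in Ω):
  Node 1: (V_1 - 5)/7.5 + (V_1 - V_2)/110 + (V_1 - V_5)/2400 = 0
  Node 2: (V_2 - V_1)/110 + (V_2 - V_3)/820 + (V_2 - V_6)/470 = 0
  Node 3: (V_3 - V_2)/820 + (V_3 - V_7)/15000 = 0
  Node 4: (V_4 - V_5)/16000 + (V_4 - 5)/47 + (V_4 - V_8)/15 = 0
  Node 5: (V_5 - V_4)/16000 + (V_5 - V_6)/27000 + (V_5 - V_1)/2400 + (V_5 - V_9)/16 = 0
  Node 6: (V_6 - V_5)/27000 + (V_6 - V_7)/3300 + (V_6 - V_2)/470 + (V_6 - V_10)/51 = 0
  Node 7: (V_7 - V_6)/3300 + (V_7 - V_3)/15000 + (V_7 - 0)/130 = 0
  Node 8: (V_8 - V_9)/430 + (V_8 - V_4)/15 = 0
  Node 9: (V_9 - V_8)/430 + (V_9 - V_10)/3.3 + (V_9 - V_5)/16 = 0
  Node 10: (V_10 - V_9)/3.3 + (V_10 - 0)/180 + (V_10 - V_6)/51 = 0
Collecting terms (coefficients in siemens):
  0.1428·V_1 - 0.009091·V_2 - 0.0004167·V_5 = 0.6667
  0.01244·V_2 - 0.009091·V_1 - 0.00122·V_3 - 0.002128·V_6 = 0
  0.001286·V_3 - 0.00122·V_2 - 0.00006667·V_7 = 0
  0.08801·V_4 - 0.0000625·V_5 - 0.06667·V_8 = 0.1064
  0.06302·V_5 - 0.0004167·V_1 - 0.0000625·V_4 - 0.00003704·V_6 - 0.0625·V_9 = 0
  0.02208·V_6 - 0.002128·V_2 - 0.00003704·V_5 - 0.000303·V_7 - 0.01961·V_10 = 0
  0.008062·V_7 - 0.00006667·V_3 - 0.000303·V_6 = 0
  0.06899·V_8 - 0.06667·V_4 - 0.002326·V_9 = 0
  0.3679·V_9 - 0.0625·V_5 - 0.002326·V_8 - 0.303·V_10 = 0
  0.3282·V_10 - 0.01961·V_6 - 0.303·V_9 = 0
Solving these 10 simultaneous equations (Gaussian elimination) gives:
  V_1 = 4.954 V, V_2 = 4.415 V, V_3 = 4.192 V, V_4 = 4.712 V
  V_5 = 2.082 V, V_6 = 2.239 V, V_7 = 0.1188 V, V_8 = 4.623 V
  V_9 = 2.06 V, V_10 = 2.036 V
Power in each resistor, P = (ΔV)²/R:
  P_R1 = (5 - 4.954)²/7.5 = 0.000279 W
  P_R2 = (4.954 - 4.415)²/110 = 0.002643 W
  P_R3 = (4.415 - 4.192)²/820 = 0.00006047 W
  P_R4 = (4.712 - 2.082)²/16000 = 0.0004324 W
  P_R5 = (2.082 - 2.239)²/27000 = 0.0000009133 W
  P_R6 = (2.239 - 0.1188)²/3300 = 0.001362 W
  P_R7 = (4.623 - 2.06)²/430 = 0.01528 W
  P_R8 = (2.06 - 2.036)²/3.3 = 0.0001772 W
  P_R9 = (2.036 - 0)²/180 = 0.02302 W
  P_R10 = (5 - 4.712)²/47 = 0.001763 W
  P_R11 = (4.954 - 2.082)²/2400 = 0.003438 W
  P_R12 = (4.415 - 2.239)²/470 = 0.01008 W
  P_R13 = (4.192 - 0.1188)²/15000 = 0.001106 W
  P_R14 = (4.712 - 4.623)²/15 = 0.0005329 W
  P_R15 = (2.082 - 2.06)²/16 = 0.0000299 W
  P_R16 = (2.239 - 2.036)²/51 = 0.0008087 W
  P_R17 = (0.1188 - 0)²/130 = 0.0001086 W
P_total = P_R1 + P_R2 + P_R3 + P_R4 + P_R5 + P_R6 + P_R7 + P_R8 + P_R9 + P_R10 + P_R11 + P_R12 + P_R13 + P_R14 + P_R15 + P_R16 + P_R17 = 0.06112 W

Final answer: 0.06112 W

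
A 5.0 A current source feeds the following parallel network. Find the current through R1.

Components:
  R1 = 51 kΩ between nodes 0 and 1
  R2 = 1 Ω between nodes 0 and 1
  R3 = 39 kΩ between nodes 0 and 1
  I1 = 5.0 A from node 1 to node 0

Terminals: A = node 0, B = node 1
All resistors sit directly between nodes 0 and 1, so they are in parallel and share one voltage V; the full source current 5 A splits among them.
1/R_par = 1/51000 + 1/1 + 1/39000 = 1 S  =>  R_par = 1 Ω
V = I × R_par = 5 × 1 = 5 V
I_R1 = V/R1 = 5/51000 = 0.00009803 A

Final answer: 9.803e-05 A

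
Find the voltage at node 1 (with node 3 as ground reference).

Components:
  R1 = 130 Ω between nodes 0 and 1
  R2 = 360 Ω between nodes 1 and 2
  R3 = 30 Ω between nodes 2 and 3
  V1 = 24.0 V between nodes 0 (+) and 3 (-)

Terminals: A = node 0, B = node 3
Nodal analysis, taking node 3 as the 0 V reference.
Source V1 fixes V_0 = 24 V.
KCL at each unknown node (sum of currents leaving = 0; resistances in Ω):
  Node 1: (V_1 - 24)/130 + (V_1 - V_2)/360 = 0
  Node 2: (V_2 - V_1)/360 + (V_2 - 0)/30 = 0
Collecting terms (coefficients in siemens):
  0.01047·V_1 - 0.002778·V_2 = 0.1846
  0.03611·V_2 - 0.002778·V_1 = 0
Determinant D = (0.01047)(0.03611) - (-0.002778)(-0.002778) = 0.0003704
V_1 = [(0.1846)(0.03611) - (-0.002778)(0)]/D = 18 V
V_2 = [(0.01047)(0) - (0.1846)(-0.002778)]/D = 1.385 V
The requested potential is V_1 = 18 V.

Final answer: V_1 = 18 V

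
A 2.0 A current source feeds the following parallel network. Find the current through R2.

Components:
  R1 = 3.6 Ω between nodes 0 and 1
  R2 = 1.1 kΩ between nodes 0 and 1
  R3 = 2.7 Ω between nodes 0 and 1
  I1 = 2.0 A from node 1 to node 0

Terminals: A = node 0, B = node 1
All resistors sit directly between nodes 0 and 1, so they are in parallel and share one voltage V; the full source current 2 A splits among them.
1/R_par = 1/3.6 + 1/1100 + 1/2.7 = 0.6491 S  =>  R_par = 1.541 Ω
V = I × R_par = 2 × 1.541 = 3.081 V
I_R2 = V/R2 = 3.081/1100 = 0.002801 A

Final answer: 0.002801 A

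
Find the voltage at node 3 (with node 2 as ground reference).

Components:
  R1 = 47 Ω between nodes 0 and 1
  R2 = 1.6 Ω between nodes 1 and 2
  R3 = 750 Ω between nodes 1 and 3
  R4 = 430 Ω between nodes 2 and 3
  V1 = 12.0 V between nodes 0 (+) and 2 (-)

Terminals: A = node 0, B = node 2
Nodal analysis, taking node 2 as the 0 V reference.
Source V1 fixes V_0 = 12 V.
KCL at each unknown node (sum of currents leaving = 0; resistances in Ω):
  Node 1: (V_1 - 12)/47 + (V_1 - 0)/1.6 + (V_1 - V_3)/750 = 0
  Node 3: (V_3 - V_1)/750 + (V_3 - 0)/430 = 0
Collecting terms (coefficients in siemens):
  0.6476·V_1 - 0.001333·V_3 = 0.2553
  0.003659·V_3 - 0.001333·V_1 = 0
Determinant D = (0.6476)(0.003659) - (-0.001333)(-0.001333) = 0.002368
V_1 = [(0.2553)(0.003659) - (-0.001333)(0)]/D = 0.3945 V
V_3 = [(0.6476)(0) - (0.2553)(-0.001333)]/D = 0.1438 V
The requested potential is V_3 = 0.1438 V.

Final answer: V_3 = 0.1438 V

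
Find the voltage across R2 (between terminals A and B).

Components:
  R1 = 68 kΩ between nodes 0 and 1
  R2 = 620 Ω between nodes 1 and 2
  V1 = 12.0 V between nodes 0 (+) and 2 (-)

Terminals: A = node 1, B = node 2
R1 and R2 are in series across V1 (node 0 → node 1 → node 2), and the output A–B is taken across R2, so this is a voltage divider.
Series current: I = V1/(R1 + R2) = 12/(68000 + 620) = 12/68620 = 0.0001749 A
V_R2 = I × R2 = V1 × R2/(R1 + R2) = 12 × 620/68620 = 0.1084 V

Final answer: 0.1084 V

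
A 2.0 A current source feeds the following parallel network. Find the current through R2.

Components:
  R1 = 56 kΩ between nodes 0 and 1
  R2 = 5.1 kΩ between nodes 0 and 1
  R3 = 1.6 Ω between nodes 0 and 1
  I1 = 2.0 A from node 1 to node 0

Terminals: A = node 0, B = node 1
All resistors sit directly between nodes 0 and 1, so they are in parallel and share one voltage V; the full source current 2 A splits among them.
1/R_par = 1/56000 + 1/5100 + 1/1.6 = 0.6252 S  =>  R_par = 1.599 Ω
V = I × R_par = 2 × 1.599 = 3.199 V
I_R2 = V/R2 = 3.199/5100 = 0.0006272 A

Final answer: 0.0006272 A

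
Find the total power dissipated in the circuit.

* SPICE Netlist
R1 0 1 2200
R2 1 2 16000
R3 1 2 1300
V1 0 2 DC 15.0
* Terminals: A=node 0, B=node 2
Nodal analysis, taking node 2 as the 0 V reference.
Source V1 fixes V_0 = 15 V.
KCL at each unknown node (sum of currents leaving = 0; resistances in Ω):
  Node 1: (V_1 - 15)/2200 + (V_1 - 0)/16000 + (V_1 - 0)/1300 = 0
Collecting terms: 0.001286 × V_1 = 0.006818  =>  V_1 = 5.301 V
Power in each resistor, P = (ΔV)²/R:
  P_R1 = (15 - 5.301)²/2200 = 0.04276 W
  P_R2 = (5.301 - 0)²/16000 = 0.001756 W
  P_R3 = (5.301 - 0)²/1300 = 0.02161 W
P_total = P_R1 + P_R2 + P_R3 = 0.06613 W

Final answer: 0.06613 W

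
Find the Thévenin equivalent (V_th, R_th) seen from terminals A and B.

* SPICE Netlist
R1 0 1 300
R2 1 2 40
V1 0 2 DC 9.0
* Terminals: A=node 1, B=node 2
Step 1 — V_th is the open-circuit voltage V_A - V_B (nothing connected across the terminals).
Nodal analysis, taking node 2 as the 0 V reference.
Source V1 fixes V_0 = 9 V.
KCL at each unknown node (sum of currents leaving = 0; resistances in Ω):
  Node 1: (V_1 - 9)/300 + (V_1 - 0)/40 = 0
Collecting terms: 0.02833 × V_1 = 0.03  =>  V_1 = 1.059 V
V_th = V_1 - V_2 = 1.059 - 0 = 1.059 V
Step 2 — R_th: zero the source — replace V1 by a short circuit (node 2 merges into node 0) — and find the resistance seen between A (node 1) and B (node 0).
Reduce the network between node 1 (A) and node 0 (B) by series/parallel combination:
  Rp1 = R1 ‖ R2 (parallel, both between nodes 0 and 1) = 1/(1/300 + 1/40) = 35.29 Ω
R_th = 35.29 Ω

Final answer: V_th = 1.059 V, R_th = 35.29 Ω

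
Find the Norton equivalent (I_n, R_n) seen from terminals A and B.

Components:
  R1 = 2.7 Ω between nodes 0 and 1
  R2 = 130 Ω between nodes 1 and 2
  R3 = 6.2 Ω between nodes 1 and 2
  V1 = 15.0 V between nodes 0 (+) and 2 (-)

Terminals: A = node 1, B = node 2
Find the Thévenin equivalent first; then I_n = V_th/R_th and R_n = R_th.
Step 1 — V_th is the open-circuit voltage V_A - V_B (nothing connected across the terminals).
Nodal analysis, taking node 2 as the 0 V reference.
Source V1 fixes V_0 = 15 V.
KCL at each unknown node (sum of currents leaving = 0; resistances in Ω):
  Node 1: (V_1 - 15)/2.7 + (V_1 - 0)/130 + (V_1 - 0)/6.2 = 0
Collecting terms: 0.5394 × V_1 = 5.556  =>  V_1 = 10.3 V
V_th = V_1 - V_2 = 10.3 - 0 = 10.3 V
Step 2 — R_th: zero the source — replace V1 by a short circuit (node 2 merges into node 0) — and find the resistance seen between A (node 1) and B (node 0).
Reduce the network between node 1 (A) and node 0 (B) by series/parallel combination:
  Rp1 = R1 ‖ R2 ‖ R3 (parallel, all between nodes 0 and 1) = 1/(1/2.7 + 1/130 + 1/6.2) = 1.854 Ω
R_th = 1.854 Ω
I_n = V_th/R_th = 10.3/1.854 = 5.556 A, and R_n = R_th = 1.854 Ω

Final answer: I_n = 5.556 A, R_n = 1.854 Ω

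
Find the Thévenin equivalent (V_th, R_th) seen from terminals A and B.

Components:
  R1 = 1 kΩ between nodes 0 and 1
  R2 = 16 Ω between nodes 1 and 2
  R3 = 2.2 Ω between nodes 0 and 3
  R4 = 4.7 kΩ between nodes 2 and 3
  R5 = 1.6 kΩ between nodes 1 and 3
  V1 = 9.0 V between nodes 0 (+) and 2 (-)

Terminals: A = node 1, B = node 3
Step 1 — V_th is the open-circuit voltage V_A - V_B (nothing connected across the terminals).
Nodal analysis, taking node 2 as the 0 V reference.
Source V1 fixes V_0 = 9 V.
KCL at each unknown node (sum of currents leaving = 0; resistances in Ω):
  Node 1: (V_1 - 9)/1000 + (V_1 - 0)/16 + (V_1 - V_3)/1600 = 0
  Node 3: (V_3 - 9)/2.2 + (V_3 - 0)/4700 + (V_3 - V_1)/1600 = 0
Collecting terms (coefficients in siemens):
  0.06413·V_1 - 0.000625·V_3 = 0.009
  0.4554·V_3 - 0.000625·V_1 = 4.091
Determinant D = (0.06413)(0.4554) - (-0.000625)(-0.000625) = 0.0292
V_1 = [(0.009)(0.4554) - (-0.000625)(4.091)]/D = 0.2279 V
V_3 = [(0.06413)(4.091) - (0.009)(-0.000625)]/D = 8.984 V
V_th = V_1 - V_3 = 0.2279 - 8.984 = -8.756 V
Step 2 — R_th: zero the source — replace V1 by a short circuit (node 2 merges into node 0) — and find the resistance seen between A (node 1) and B (node 3).
Reduce the network between node 1 (A) and node 3 (B) by series/parallel combination:
  Rp1 = R1 ‖ R2 (parallel, both between nodes 0 and 1) = 1/(1/1000 + 1/16) = 15.75 Ω
  Rp2 = R3 ‖ R4 (parallel, both between nodes 0 and 3) = 1/(1/2.2 + 1/4700) = 2.199 Ω
  Rs1 = Rp1 + Rp2 (series, joined only at node 0) = 15.75 + 2.199 = 17.95 Ω
  Rp3 = R5 ‖ Rs1 (parallel, both between nodes 1 and 3) = 1/(1/1600 + 1/17.95) = 17.75 Ω
R_th = 17.75 Ω

Final answer: V_th = -8.756 V, R_th = 17.75 Ω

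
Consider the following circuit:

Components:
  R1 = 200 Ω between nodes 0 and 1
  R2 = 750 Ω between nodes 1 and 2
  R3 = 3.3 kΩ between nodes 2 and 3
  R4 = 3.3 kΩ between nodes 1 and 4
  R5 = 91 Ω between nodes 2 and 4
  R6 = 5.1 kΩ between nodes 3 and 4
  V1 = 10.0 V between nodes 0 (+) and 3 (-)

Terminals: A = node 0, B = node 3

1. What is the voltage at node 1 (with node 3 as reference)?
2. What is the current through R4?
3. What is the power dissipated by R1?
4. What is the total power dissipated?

Nodal analysis, taking node 3 as the 0 V reference.
Source V1 fixes V_0 = 10 V.
KCL at each unknown node (sum of currents leaving = 0; resistances in Ω):
  Node 1: (V_1 - 10)/200 + (V_1 - V_2)/750 + (V_1 - V_4)/3300 = 0
  Node 2: (V_2 - V_1)/750 + (V_2 - 0)/3300 + (V_2 - V_4)/91 = 0
  Node 4: (V_4 - V_1)/3300 + (V_4 - V_2)/91 + (V_4 - 0)/5100 = 0
Collecting terms (coefficients in siemens):
  0.006636·V_1 - 0.001333·V_2 - 0.000303·V_4 = 0.05
  0.01263·V_2 - 0.001333·V_1 - 0.01099·V_4 = 0
  0.01149·V_4 - 0.000303·V_1 - 0.01099·V_2 = 0
Solving these 3 simultaneous equations (Gaussian elimination) gives:
  V_1 = 9.29 V, V_2 = 7.134 V, V_4 = 7.069 V
Part 1:
  Read off the nodal solution: V_1 = 9.29 V
Part 2:
  I_R4 = (V_1 - V_4)/R4 = (9.29 - 7.069)/3300 = 0.0006731 A
  Magnitude: I_R4 = 0.0006731 A
Part 3:
  I_R1 = (V_0 - V_1)/R1 = (10 - 9.29)/200 = 0.003548 A
  P_R1 = I_R1² × R1 = (0.003548)² × 200 = 0.002518 W
Part 4:
  Power in each resistor, P = (ΔV)²/R:
    P_R1 = (10 - 9.29)²/200 = 0.002518 W
    P_R2 = (9.29 - 7.134)²/750 = 0.006199 W
    P_R3 = (7.134 - 0)²/3300 = 0.01542 W
    P_R4 = (9.29 - 7.069)²/3300 = 0.001495 W
    P_R5 = (7.134 - 7.069)²/91 = 0.00004627 W
    P_R6 = (0 - 7.069)²/5100 = 0.009799 W
  P_total = P_R1 + P_R2 + P_R3 + P_R4 + P_R5 + P_R6 = 0.03548 W

Final answers:
1. V_1 = 9.29 V
2. I_R4 = 0.0006731 A
3. P_R1 = 0.002518 W
4. P_total = 0.03548 W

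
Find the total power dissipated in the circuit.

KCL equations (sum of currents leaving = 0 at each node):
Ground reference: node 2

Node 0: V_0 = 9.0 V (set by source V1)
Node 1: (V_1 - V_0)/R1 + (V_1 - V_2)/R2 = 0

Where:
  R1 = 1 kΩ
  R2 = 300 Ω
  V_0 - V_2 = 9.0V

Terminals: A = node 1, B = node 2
Nodal analysis, taking node 2 as the 0 V reference.
Source V1 fixes V_0 = 9 V.
KCL at each unknown node (sum of currents leaving = 0; resistances in Ω):
  Node 1: (V_1 - 9)/1000 + (V_1 - 0)/300 = 0
Collecting terms: 0.004333 × V_1 = 0.009  =>  V_1 = 2.077 V
Power in each resistor, P = (ΔV)²/R:
  P_R1 = (9 - 2.077)²/1000 = 0.04793 W
  P_R2 = (2.077 - 0)²/300 = 0.01438 W
P_total = P_R1 + P_R2 = 0.06231 W

Final answer: 0.06231 W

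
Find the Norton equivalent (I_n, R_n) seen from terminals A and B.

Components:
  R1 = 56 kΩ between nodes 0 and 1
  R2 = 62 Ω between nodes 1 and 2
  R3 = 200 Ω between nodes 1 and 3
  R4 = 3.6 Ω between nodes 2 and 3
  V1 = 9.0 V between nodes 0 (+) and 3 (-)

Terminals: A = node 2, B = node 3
Find the Thévenin equivalent first; then I_n = V_th/R_th and R_n = R_th.
Step 1 — V_th is the open-circuit voltage V_A - V_B (nothing connected across the terminals).
Nodal analysis, taking node 3 as the 0 V reference.
Source V1 fixes V_0 = 9 V.
KCL at each unknown node (sum of currents leaving = 0; resistances in Ω):
  Node 1: (V_1 - 9)/56000 + (V_1 - V_2)/62 + (V_1 - 0)/200 = 0
  Node 2: (V_2 - V_1)/62 + (V_2 - 0)/3.6 = 0
Collecting terms (coefficients in siemens):
  0.02115·V_1 - 0.01613·V_2 = 0.0001607
  0.2939·V_2 - 0.01613·V_1 = 0
Determinant D = (0.02115)(0.2939) - (-0.01613)(-0.01613) = 0.005955
V_1 = [(0.0001607)(0.2939) - (-0.01613)(0)]/D = 0.007932 V
V_2 = [(0.02115)(0) - (0.0001607)(-0.01613)]/D = 0.0004353 V
V_th = V_2 - V_3 = 0.0004353 - 0 = 0.0004353 V
Step 2 — R_th: zero the source — replace V1 by a short circuit (node 3 merges into node 0) — and find the resistance seen between A (node 2) and B (node 0).
Reduce the network between node 2 (A) and node 0 (B) by series/parallel combination:
  Rp1 = R1 ‖ R3 (parallel, both between nodes 0 and 1) = 1/(1/56000 + 1/200) = 199.3 Ω
  Rs1 = R2 + Rp1 (series, joined only at node 1) = 62 + 199.3 = 261.3 Ω
  Rp2 = R4 ‖ Rs1 (parallel, both between nodes 0 and 2) = 1/(1/3.6 + 1/261.3) = 3.551 Ω
R_th = 3.551 Ω
I_n = V_th/R_th = 0.0004353/3.551 = 0.0001226 A, and R_n = R_th = 3.551 Ω

Final answer: I_n = 0.0001226 A, R_n = 3.551 Ω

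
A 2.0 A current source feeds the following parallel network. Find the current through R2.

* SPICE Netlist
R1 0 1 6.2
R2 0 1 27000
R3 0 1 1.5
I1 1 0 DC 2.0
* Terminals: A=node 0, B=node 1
All resistors sit directly between nodes 0 and 1, so they are in parallel and share one voltage V; the full source current 2 A splits among them.
1/R_par = 1/6.2 + 1/27000 + 1/1.5 = 0.828 S  =>  R_par = 1.208 Ω
V = I × R_par = 2 × 1.208 = 2.415 V
I_R2 = V/R2 = 2.415/27000 = 0.00008946 A

Final answer: 8.946e-05 A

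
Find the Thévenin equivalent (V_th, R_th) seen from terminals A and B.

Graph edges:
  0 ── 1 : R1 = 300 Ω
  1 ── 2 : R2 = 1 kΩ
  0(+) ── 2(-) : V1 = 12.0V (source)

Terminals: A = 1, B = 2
Step 1 — V_th is the open-circuit voltage V_A - V_B (nothing connected across the terminals).
Nodal analysis, taking node 2 as the 0 V reference.
Source V1 fixes V_0 = 12 V.
KCL at each unknown node (sum of currents leaving = 0; resistances in Ω):
  Node 1: (V_1 - 12)/300 + (V_1 - 0)/1000 = 0
Collecting terms: 0.004333 × V_1 = 0.04  =>  V_1 = 9.231 V
V_th = V_1 - V_2 = 9.231 - 0 = 9.231 V
Step 2 — R_th: zero the source — replace V1 by a short circuit (node 2 merges into node 0) — and find the resistance seen between A (node 1) and B (node 0).
Reduce the network between node 1 (A) and node 0 (B) by series/parallel combination:
  Rp1 = R1 ‖ R2 (parallel, both between nodes 0 and 1) = 1/(1/300 + 1/1000) = 230.8 Ω
R_th = 230.8 Ω

Final answer: V_th = 9.231 V, R_th = 230.8 Ω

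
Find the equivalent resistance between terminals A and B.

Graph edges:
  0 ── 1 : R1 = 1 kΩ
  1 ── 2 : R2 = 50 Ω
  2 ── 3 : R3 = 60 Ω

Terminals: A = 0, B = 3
Reduce the network between node 0 (A) and node 3 (B) by series/parallel combination:
  Rs1 = R1 + R2 (series, joined only at node 1) = 1000 + 50 = 1050 Ω
  Rs2 = R3 + Rs1 (series, joined only at node 2) = 60 + 1050 = 1110 Ω
R_eq = 1.11 kΩ

Final answer: 1.11 kΩ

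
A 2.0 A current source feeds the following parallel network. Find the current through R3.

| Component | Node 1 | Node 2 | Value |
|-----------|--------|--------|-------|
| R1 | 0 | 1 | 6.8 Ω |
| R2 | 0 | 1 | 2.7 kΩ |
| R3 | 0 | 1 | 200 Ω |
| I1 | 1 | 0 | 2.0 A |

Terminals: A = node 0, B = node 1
All resistors sit directly between nodes 0 and 1, so they are in parallel and share one voltage V; the full source current 2 A splits among them.
1/R_par = 1/6.8 + 1/2700 + 1/200 = 0.1524 S  =>  R_par = 6.56 Ω
V = I × R_par = 2 × 6.56 = 13.12 V
I_R3 = V/R3 = 13.12/200 = 0.0656 A

Final answer: 0.0656 A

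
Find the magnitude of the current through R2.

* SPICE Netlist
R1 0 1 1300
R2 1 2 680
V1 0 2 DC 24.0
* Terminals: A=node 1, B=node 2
Nodal analysis, taking node 2 as the 0 V reference.
Source V1 fixes V_0 = 24 V.
KCL at each unknown node (sum of currents leaving = 0; resistances in Ω):
  Node 1: (V_1 - 24)/1300 + (V_1 - 0)/680 = 0
Collecting terms: 0.00224 × V_1 = 0.01846  =>  V_1 = 8.242 V
I_R2 = (V_1 - V_2)/R2 = (8.242 - 0)/680 = 0.01212 A
|I_R2| = 0.01212 A

Final answer: |I_R2| = 0.01212 A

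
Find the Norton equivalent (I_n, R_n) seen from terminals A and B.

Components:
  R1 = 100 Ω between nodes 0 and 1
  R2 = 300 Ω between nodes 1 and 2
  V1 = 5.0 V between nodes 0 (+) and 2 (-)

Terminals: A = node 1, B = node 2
Find the Thévenin equivalent first; then I_n = V_th/R_th and R_n = R_th.
Step 1 — V_th is the open-circuit voltage V_A - V_B (nothing connected across the terminals).
Nodal analysis, taking node 2 as the 0 V reference.
Source V1 fixes V_0 = 5 V.
KCL at each unknown node (sum of currents leaving = 0; resistances in Ω):
  Node 1: (V_1 - 5)/100 + (V_1 - 0)/300 = 0
Collecting terms: 0.01333 × V_1 = 0.05  =>  V_1 = 3.75 V
V_th = V_1 - V_2 = 3.75 - 0 = 3.75 V
Step 2 — R_th: zero the source — replace V1 by a short circuit (node 2 merges into node 0) — and find the resistance seen between A (node 1) and B (node 0).
Reduce the network between node 1 (A) and node 0 (B) by series/parallel combination:
  Rp1 = R1 ‖ R2 (parallel, both between nodes 0 and 1) = 1/(1/100 + 1/300) = 75 Ω
R_th = 75 Ω
I_n = V_th/R_th = 3.75/75 = 0.05 A, and R_n = R_th = 75 Ω

Final answer: I_n = 0.05 A, R_n = 75 Ω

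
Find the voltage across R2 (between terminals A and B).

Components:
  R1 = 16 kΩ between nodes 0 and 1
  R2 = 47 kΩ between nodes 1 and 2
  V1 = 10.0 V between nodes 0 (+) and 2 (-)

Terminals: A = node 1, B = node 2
R1 and R2 are in series across V1 (node 0 → node 1 → node 2), and the output A–B is taken across R2, so this is a voltage divider.
Series current: I = V1/(R1 + R2) = 10/(16000 + 47000) = 10/63000 = 0.0001587 A
V_R2 = I × R2 = V1 × R2/(R1 + R2) = 10 × 47000/63000 = 7.46 V

Final answer: 7.46 V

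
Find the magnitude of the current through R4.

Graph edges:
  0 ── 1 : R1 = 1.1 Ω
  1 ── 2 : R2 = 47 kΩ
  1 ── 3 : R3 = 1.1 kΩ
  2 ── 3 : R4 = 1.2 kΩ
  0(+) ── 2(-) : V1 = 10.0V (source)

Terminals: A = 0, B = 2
Nodal analysis, taking node 2 as the 0 V reference.
Source V1 fixes V_0 = 10 V.
KCL at each unknown node (sum of currents leaving = 0; resistances in Ω):
  Node 1: (V_1 - 10)/1.1 + (V_1 - 0)/47000 + (V_1 - V_3)/1100 = 0
  Node 3: (V_3 - V_1)/1100 + (V_3 - 0)/1200 = 0
Collecting terms (coefficients in siemens):
  0.91·V_1 - 0.0009091·V_3 = 9.091
  0.001742·V_3 - 0.0009091·V_1 = 0
Determinant D = (0.91)(0.001742) - (-0.0009091)(-0.0009091) = 0.001585
V_1 = [(9.091)(0.001742) - (-0.0009091)(0)]/D = 9.995 V
V_3 = [(0.91)(0) - (9.091)(-0.0009091)]/D = 5.215 V
I_R4 = (V_2 - V_3)/R4 = (0 - 5.215)/1200 = -0.004346 A
|I_R4| = 0.004346 A

Final answer: |I_R4| = 0.004346 A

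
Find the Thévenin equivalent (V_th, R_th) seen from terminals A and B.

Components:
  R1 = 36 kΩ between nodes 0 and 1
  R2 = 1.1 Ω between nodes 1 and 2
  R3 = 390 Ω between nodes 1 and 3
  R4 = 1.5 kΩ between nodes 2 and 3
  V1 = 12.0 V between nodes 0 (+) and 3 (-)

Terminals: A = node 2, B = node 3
Step 1 — V_th is the open-circuit voltage V_A - V_B (nothing connected across the terminals).
Nodal analysis, taking node 3 as the 0 V reference.
Source V1 fixes V_0 = 12 V.
KCL at each unknown node (sum of currents leaving = 0; resistances in Ω):
  Node 1: (V_1 - 12)/36000 + (V_1 - V_2)/1.1 + (V_1 - 0)/390 = 0
  Node 2: (V_2 - V_1)/1.1 + (V_2 - 0)/1500 = 0
Collecting terms (coefficients in siemens):
  0.9117·V_1 - 0.9091·V_2 = 0.0003333
  0.9098·V_2 - 0.9091·V_1 = 0
Determinant D = (0.9117)(0.9098) - (-0.9091)(-0.9091) = 0.002964
V_1 = [(0.0003333)(0.9098) - (-0.9091)(0)]/D = 0.1023 V
V_2 = [(0.9117)(0) - (0.0003333)(-0.9091)]/D = 0.1022 V
V_th = V_2 - V_3 = 0.1022 - 0 = 0.1022 V
Step 2 — R_th: zero the source — replace V1 by a short circuit (node 3 merges into node 0) — and find the resistance seen between A (node 2) and B (node 0).
Reduce the network between node 2 (A) and node 0 (B) by series/parallel combination:
  Rp1 = R1 ‖ R3 (parallel, both between nodes 0 and 1) = 1/(1/36000 + 1/390) = 385.8 Ω
  Rs1 = R2 + Rp1 (series, joined only at node 1) = 1.1 + 385.8 = 386.9 Ω
  Rp2 = R4 ‖ Rs1 (parallel, both between nodes 0 and 2) = 1/(1/1500 + 1/386.9) = 307.6 Ω
R_th = 307.6 Ω

Final answer: V_th = 0.1022 V, R_th = 307.6 Ω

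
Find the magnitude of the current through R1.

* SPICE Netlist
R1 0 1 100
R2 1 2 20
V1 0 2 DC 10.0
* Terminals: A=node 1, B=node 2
Nodal analysis, taking node 2 as the 0 V reference.
Source V1 fixes V_0 = 10 V.
KCL at each unknown node (sum of currents leaving = 0; resistances in Ω):
  Node 1: (V_1 - 10)/100 + (V_1 - 0)/20 = 0
Collecting terms: 0.06 × V_1 = 0.1  =>  V_1 = 1.667 V
I_R1 = (V_0 - V_1)/R1 = (10 - 1.667)/100 = 0.08333 A
|I_R1| = 0.08333 A

Final answer: |I_R1| = 0.08333 A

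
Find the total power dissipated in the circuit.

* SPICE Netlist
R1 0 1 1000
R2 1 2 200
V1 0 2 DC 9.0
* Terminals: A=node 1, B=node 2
Nodal analysis, taking node 2 as the 0 V reference.
Source V1 fixes V_0 = 9 V.
KCL at each unknown node (sum of currents leaving = 0; resistances in Ω):
  Node 1: (V_1 - 9)/1000 + (V_1 - 0)/200 = 0
Collecting terms: 0.006 × V_1 = 0.009  =>  V_1 = 1.5 V
Power in each resistor, P = (ΔV)²/R:
  P_R1 = (9 - 1.5)²/1000 = 0.05625 W
  P_R2 = (1.5 - 0)²/200 = 0.01125 W
P_total = P_R1 + P_R2 = 0.0675 W

Final answer: 0.0675 W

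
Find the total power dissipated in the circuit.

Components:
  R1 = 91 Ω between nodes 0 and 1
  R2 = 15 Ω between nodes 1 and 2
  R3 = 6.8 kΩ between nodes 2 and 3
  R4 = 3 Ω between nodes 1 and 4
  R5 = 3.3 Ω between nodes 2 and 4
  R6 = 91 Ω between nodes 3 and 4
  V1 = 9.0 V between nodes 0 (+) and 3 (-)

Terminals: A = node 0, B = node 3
Nodal analysis, taking node 3 as the 0 V reference.
Source V1 fixes V_0 = 9 V.
KCL at each unknown node (sum of currents leaving = 0; resistances in Ω):
  Node 1: (V_1 - 9)/91 + (V_1 - V_2)/15 + (V_1 - V_4)/3 = 0
  Node 2: (V_2 - V_1)/15 + (V_2 - 0)/6800 + (V_2 - V_4)/3.3 = 0
  Node 4: (V_4 - V_1)/3 + (V_4 - V_2)/3.3 + (V_4 - 0)/91 = 0
Collecting terms (coefficients in siemens):
  0.411·V_1 - 0.06667·V_2 - 0.3333·V_4 = 0.0989
  0.3698·V_2 - 0.06667·V_1 - 0.303·V_4 = 0
  0.6474·V_4 - 0.3333·V_1 - 0.303·V_2 = 0
Solving these 3 simultaneous equations (Gaussian elimination) gives:
  V_1 = 4.533 V, V_2 = 4.428 V, V_4 = 4.407 V
Power in each resistor, P = (ΔV)²/R:
  P_R1 = (9 - 4.533)²/91 = 0.2192 W
  P_R2 = (4.533 - 4.428)²/15 = 0.0007379 W
  P_R3 = (4.428 - 0)²/6800 = 0.002884 W
  P_R4 = (4.533 - 4.407)²/3 = 0.005309 W
  P_R5 = (4.428 - 4.407)²/3.3 = 0.0001336 W
  P_R6 = (0 - 4.407)²/91 = 0.2135 W
P_total = P_R1 + P_R2 + P_R3 + P_R4 + P_R5 + P_R6 = 0.4417 W

Final answer: 0.4417 W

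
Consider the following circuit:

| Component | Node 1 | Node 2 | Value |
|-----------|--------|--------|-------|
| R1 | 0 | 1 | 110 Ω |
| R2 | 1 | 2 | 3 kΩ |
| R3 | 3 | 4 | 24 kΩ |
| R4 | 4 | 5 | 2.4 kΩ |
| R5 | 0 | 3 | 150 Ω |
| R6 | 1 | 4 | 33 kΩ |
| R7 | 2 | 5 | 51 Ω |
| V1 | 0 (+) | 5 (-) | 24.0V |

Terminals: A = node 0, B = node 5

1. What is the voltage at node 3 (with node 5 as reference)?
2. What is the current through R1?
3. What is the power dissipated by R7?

Nodal analysis, taking node 5 as the 0 V reference.
Source V1 fixes V_0 = 24 V.
KCL at each unknown node (sum of currents leaving = 0; resistances in Ω):
  Node 1: (V_1 - 24)/110 + (V_1 - V_2)/3000 + (V_1 - V_4)/33000 = 0
  Node 2: (V_2 - V_1)/3000 + (V_2 - 0)/51 = 0
  Node 3: (V_3 - V_4)/24000 + (V_3 - 24)/150 = 0
  Node 4: (V_4 - V_3)/24000 + (V_4 - 0)/2400 + (V_4 - V_1)/33000 = 0
Collecting terms (coefficients in siemens):
  0.009455·V_1 - 0.0003333·V_2 - 0.0000303·V_4 = 0.2182
  0.01994·V_2 - 0.0003333·V_1 = 0
  0.006708·V_3 - 0.00004167·V_4 = 0.16
  0.0004886·V_4 - 0.0000303·V_1 - 0.00004167·V_3 = 0
Solving these 4 simultaneous equations (Gaussian elimination) gives:
  V_1 = 23.1 V, V_2 = 0.3862 V, V_3 = 23.87 V, V_4 = 3.468 V
Part 1:
  Read off the nodal solution: V_3 = 23.87 V
Part 2:
  I_R1 = (V_0 - V_1)/R1 = (24 - 23.1)/110 = 0.008167 A
  Magnitude: I_R1 = 0.008167 A
Part 3:
  I_R7 = (V_2 - V_5)/R7 = (0.3862 - 0)/51 = 0.007572 A
  P_R7 = I_R7² × R7 = (0.007572)² × 51 = 0.002924 W

Final answers:
1. V_3 = 23.87 V
2. I_R1 = 0.008167 A
3. P_R7 = 0.002924 W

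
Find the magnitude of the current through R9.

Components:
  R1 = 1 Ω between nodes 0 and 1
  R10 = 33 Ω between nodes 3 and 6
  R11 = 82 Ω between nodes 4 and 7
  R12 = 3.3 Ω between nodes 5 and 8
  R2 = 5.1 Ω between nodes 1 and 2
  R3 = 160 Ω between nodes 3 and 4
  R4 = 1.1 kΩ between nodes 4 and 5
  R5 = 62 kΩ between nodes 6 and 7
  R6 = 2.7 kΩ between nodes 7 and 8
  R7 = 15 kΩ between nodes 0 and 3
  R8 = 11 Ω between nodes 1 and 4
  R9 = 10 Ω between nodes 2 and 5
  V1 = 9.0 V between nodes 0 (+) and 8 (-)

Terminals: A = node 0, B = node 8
Nodal analysis, taking node 8 as the 0 V reference.
Source V1 fixes V_0 = 9 V.
KCL at each unknown node (sum of currents leaving = 0; resistances in Ω):
  Node 1: (V_1 - 9)/1 + (V_1 - V_2)/5.1 + (V_1 - V_4)/11 = 0
  Node 2: (V_2 - V_1)/5.1 + (V_2 - V_5)/10 = 0
  Node 3: (V_3 - V_4)/160 + (V_3 - 9)/15000 + (V_3 - V_6)/33 = 0
  Node 4: (V_4 - V_3)/160 + (V_4 - V_5)/1100 + (V_4 - V_1)/11 + (V_4 - V_7)/82 = 0
  Node 5: (V_5 - V_4)/1100 + (V_5 - V_2)/10 + (V_5 - 0)/3.3 = 0
  Node 6: (V_6 - V_7)/62000 + (V_6 - V_3)/33 = 0
  Node 7: (V_7 - V_6)/62000 + (V_7 - 0)/2700 + (V_7 - V_4)/82 = 0
Collecting terms (coefficients in siemens):
  1.287·V_1 - 0.1961·V_2 - 0.09091·V_4 = 9
  0.2961·V_2 - 0.1961·V_1 - 0.1·V_5 = 0
  0.03662·V_3 - 0.00625·V_4 - 0.0303·V_6 = 0.0006
  0.1103·V_4 - 0.09091·V_1 - 0.00625·V_3 - 0.0009091·V_5 - 0.0122·V_7 = 0
  0.4039·V_5 - 0.1·V_2 - 0.0009091·V_4 = 0
  0.03032·V_6 - 0.0303·V_3 - 0.00001613·V_7 = 0
  0.01258·V_7 - 0.0122·V_4 - 0.00001613·V_6 = 0
Solving these 7 simultaneous equations (Gaussian elimination) gives:
  V_1 = 8.528 V, V_2 = 6.17 V, V_3 = 8.432 V, V_4 = 8.427 V
  V_5 = 1.546 V, V_6 = 8.432 V, V_7 = 8.179 V
I_R9 = (V_2 - V_5)/R9 = (6.17 - 1.546)/10 = 0.4624 A
|I_R9| = 0.4624 A

Final answer: |I_R9| = 0.4624 A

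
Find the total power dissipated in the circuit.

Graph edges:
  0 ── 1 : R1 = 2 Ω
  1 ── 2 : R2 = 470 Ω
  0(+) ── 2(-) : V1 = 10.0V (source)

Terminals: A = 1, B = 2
Nodal analysis, taking node 2 as the 0 V reference.
Source V1 fixes V_0 = 10 V.
KCL at each unknown node (sum of currents leaving = 0; resistances in Ω):
  Node 1: (V_1 - 10)/2 + (V_1 - 0)/470 = 0
Collecting terms: 0.5021 × V_1 = 5  =>  V_1 = 9.958 V
Power in each resistor, P = (ΔV)²/R:
  P_R1 = (10 - 9.958)²/2 = 0.0008977 W
  P_R2 = (9.958 - 0)²/470 = 0.211 W
P_total = P_R1 + P_R2 = 0.2119 W

Final answer: 0.2119 W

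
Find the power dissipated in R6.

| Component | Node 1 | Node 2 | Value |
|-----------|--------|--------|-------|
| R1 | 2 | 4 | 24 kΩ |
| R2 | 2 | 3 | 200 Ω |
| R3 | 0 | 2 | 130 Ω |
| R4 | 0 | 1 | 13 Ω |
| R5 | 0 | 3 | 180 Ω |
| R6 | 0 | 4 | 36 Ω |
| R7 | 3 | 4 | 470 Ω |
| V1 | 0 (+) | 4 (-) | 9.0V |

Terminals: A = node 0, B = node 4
Nodal analysis, taking node 4 as the 0 V reference.
Source V1 fixes V_0 = 9 V.
KCL at each unknown node (sum of currents leaving = 0; resistances in Ω):
  Node 1: (V_1 - 9)/13 = 0
  Node 2: (V_2 - 0)/24000 + (V_2 - V_3)/200 + (V_2 - 9)/130 = 0
  Node 3: (V_3 - V_2)/200 + (V_3 - 9)/180 + (V_3 - 0)/470 = 0
Collecting terms (coefficients in siemens):
  0.07692·V_1 = 0.6923
  0.01273·V_2 - 0.005·V_3 = 0.06923
  0.01268·V_3 - 0.005·V_2 = 0.05
Solving these 3 simultaneous equations (Gaussian elimination) gives:
  V_1 = 9 V, V_2 = 8.264 V, V_3 = 7.2 V
I_R6 = (V_0 - V_4)/R6 = (9 - 0)/36 = 0.25 A
P_R6 = I_R6² × R6 = (0.25)² × 36 = 2.25 W

Final answer: 2.25 W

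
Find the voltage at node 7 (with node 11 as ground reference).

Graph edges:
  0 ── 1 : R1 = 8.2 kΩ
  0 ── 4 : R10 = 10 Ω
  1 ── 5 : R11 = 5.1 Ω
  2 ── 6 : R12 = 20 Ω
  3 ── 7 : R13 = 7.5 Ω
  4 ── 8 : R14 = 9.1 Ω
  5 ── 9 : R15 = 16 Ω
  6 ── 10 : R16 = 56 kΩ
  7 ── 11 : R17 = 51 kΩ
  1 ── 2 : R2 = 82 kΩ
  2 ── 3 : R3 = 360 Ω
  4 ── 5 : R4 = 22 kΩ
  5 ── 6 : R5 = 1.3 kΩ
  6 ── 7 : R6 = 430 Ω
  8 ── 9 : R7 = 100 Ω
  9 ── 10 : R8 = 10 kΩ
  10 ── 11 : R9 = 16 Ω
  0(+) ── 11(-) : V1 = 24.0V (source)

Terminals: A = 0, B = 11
Nodal analysis, taking node 11 as the 0 V reference.
Source V1 fixes V_0 = 24 V.
KCL at each unknown node (sum of currents leaving = 0; resistances in Ω):
  Node 1: (V_1 - 24)/8200 + (V_1 - V_2)/82000 + (V_1 - V_5)/5.1 = 0
  Node 2: (V_2 - V_1)/82000 + (V_2 - V_3)/360 + (V_2 - V_6)/20 = 0
  Node 3: (V_3 - V_2)/360 + (V_3 - V_7)/7.5 = 0
  Node 4: (V_4 - V_5)/22000 + (V_4 - 24)/10 + (V_4 - V_8)/9.1 = 0
  Node 5: (V_5 - V_4)/22000 + (V_5 - V_6)/1300 + (V_5 - V_1)/5.1 + (V_5 - V_9)/16 = 0
  Node 6: (V_6 - V_5)/1300 + (V_6 - V_7)/430 + (V_6 - V_2)/20 + (V_6 - V_10)/56000 = 0
  Node 7: (V_7 - V_6)/430 + (V_7 - V_3)/7.5 + (V_7 - 0)/51000 = 0
  Node 8: (V_8 - V_9)/100 + (V_8 - V_4)/9.1 = 0
  Node 9: (V_9 - V_8)/100 + (V_9 - V_10)/10000 + (V_9 - V_5)/16 = 0
  Node 10: (V_10 - V_9)/10000 + (V_10 - 0)/16 + (V_10 - V_6)/56000 = 0
Collecting terms (coefficients in siemens):
  0.1962·V_1 - 0.0000122·V_2 - 0.1961·V_5 = 0.002927
  0.05279·V_2 - 0.0000122·V_1 - 0.002778·V_3 - 0.05·V_6 = 0
  0.1361·V_3 - 0.002778·V_2 - 0.1333·V_7 = 0
  0.2099·V_4 - 0.00004545·V_5 - 0.1099·V_8 = 2.4
  0.2594·V_5 - 0.1961·V_1 - 0.00004545·V_4 - 0.0007692·V_6 - 0.0625·V_9 = 0
  0.05311·V_6 - 0.05·V_2 - 0.0007692·V_5 - 0.002326·V_7 - 0.00001786·V_10 = 0
  0.1357·V_7 - 0.1333·V_3 - 0.002326·V_6 = 0
  0.1199·V_8 - 0.1099·V_4 - 0.01·V_9 = 0
  0.0726·V_9 - 0.0625·V_5 - 0.01·V_8 - 0.0001·V_10 = 0
  0.06262·V_10 - 0.00001786·V_6 - 0.0001·V_9 = 0
Solving these 10 simultaneous equations (Gaussian elimination) gives:
  V_1 = 23.61 V, V_2 = 22.53 V, V_3 = 22.45 V, V_4 = 23.97 V
  V_5 = 23.61 V, V_6 = 22.54 V, V_7 = 22.45 V, V_8 = 23.94 V
  V_9 = 23.63 V, V_10 = 0.04416 V
The requested potential is V_7 = 22.45 V.

Final answer: V_7 = 22.45 V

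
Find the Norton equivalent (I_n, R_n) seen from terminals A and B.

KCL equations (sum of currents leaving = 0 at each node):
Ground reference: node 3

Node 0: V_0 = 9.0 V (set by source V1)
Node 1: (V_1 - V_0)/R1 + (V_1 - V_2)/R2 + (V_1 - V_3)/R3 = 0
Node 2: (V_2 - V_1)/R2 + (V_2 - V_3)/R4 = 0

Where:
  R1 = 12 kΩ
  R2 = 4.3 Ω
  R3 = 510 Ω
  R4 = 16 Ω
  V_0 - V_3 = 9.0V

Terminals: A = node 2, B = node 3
Find the Thévenin equivalent first; then I_n = V_th/R_th and R_n = R_th.
Step 1 — V_th is the open-circuit voltage V_A - V_B (nothing connected across the terminals).
Nodal analysis, taking node 3 as the 0 V reference.
Source V1 fixes V_0 = 9 V.
KCL at each unknown node (sum of currents leaving = 0; resistances in Ω):
  Node 1: (V_1 - 9)/12000 + (V_1 - V_2)/4.3 + (V_1 - 0)/510 = 0
  Node 2: (V_2 - V_1)/4.3 + (V_2 - 0)/16 = 0
Collecting terms (coefficients in siemens):
  0.2346·V_1 - 0.2326·V_2 = 0.00075
  0.2951·V_2 - 0.2326·V_1 = 0
Determinant D = (0.2346)(0.2951) - (-0.2326)(-0.2326) = 0.01514
V_1 = [(0.00075)(0.2951) - (-0.2326)(0)]/D = 0.01462 V
V_2 = [(0.2346)(0) - (0.00075)(-0.2326)]/D = 0.01152 V
V_th = V_2 - V_3 = 0.01152 - 0 = 0.01152 V
Step 2 — R_th: zero the source — replace V1 by a short circuit (node 3 merges into node 0) — and find the resistance seen between A (node 2) and B (node 0).
Reduce the network between node 2 (A) and node 0 (B) by series/parallel combination:
  Rp1 = R1 ‖ R3 (parallel, both between nodes 0 and 1) = 1/(1/12000 + 1/510) = 489.2 Ω
  Rs1 = R2 + Rp1 (series, joined only at node 1) = 4.3 + 489.2 = 493.5 Ω
  Rp2 = R4 ‖ Rs1 (parallel, both between nodes 0 and 2) = 1/(1/16 + 1/493.5) = 15.5 Ω
R_th = 15.5 Ω
I_n = V_th/R_th = 0.01152/15.5 = 0.0007435 A, and R_n = R_th = 15.5 Ω

Final answer: I_n = 0.0007435 A, R_n = 15.5 Ω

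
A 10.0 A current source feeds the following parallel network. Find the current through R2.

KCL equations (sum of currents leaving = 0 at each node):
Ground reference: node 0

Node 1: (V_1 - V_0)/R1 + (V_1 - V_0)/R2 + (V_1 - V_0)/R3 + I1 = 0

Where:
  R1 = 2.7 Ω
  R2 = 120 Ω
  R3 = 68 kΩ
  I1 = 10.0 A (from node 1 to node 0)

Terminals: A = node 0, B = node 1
All resistors sit directly between nodes 0 and 1, so they are in parallel and share one voltage V; the full source current 10 A splits among them.
1/R_par = 1/2.7 + 1/120 + 1/68000 = 0.3787 S  =>  R_par = 2.64 Ω
V = I × R_par = 10 × 2.64 = 26.4 V
I_R2 = V/R2 = 26.4/120 = 0.22 A

Final answer: 0.22 A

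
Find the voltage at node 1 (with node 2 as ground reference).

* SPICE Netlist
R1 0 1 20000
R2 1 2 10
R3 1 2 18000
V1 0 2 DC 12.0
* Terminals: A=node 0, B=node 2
Nodal analysis, taking node 2 as the 0 V reference.
Source V1 fixes V_0 = 12 V.
KCL at each unknown node (sum of currents leaving = 0; resistances in Ω):
  Node 1: (V_1 - 12)/20000 + (V_1 - 0)/10 + (V_1 - 0)/18000 = 0
Collecting terms: 0.1001 × V_1 = 0.0006  =>  V_1 = 0.005994 V
The requested potential is V_1 = 0.005994 V.

Final answer: V_1 = 0.005994 V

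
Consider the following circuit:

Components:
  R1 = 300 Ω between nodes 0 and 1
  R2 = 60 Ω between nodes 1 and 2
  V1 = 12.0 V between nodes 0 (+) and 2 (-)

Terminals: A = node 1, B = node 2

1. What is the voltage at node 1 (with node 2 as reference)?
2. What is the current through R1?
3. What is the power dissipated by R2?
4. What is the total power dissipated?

Nodal analysis, taking node 2 as the 0 V reference.
Source V1 fixes V_0 = 12 V.
KCL at each unknown node (sum of currents leaving = 0; resistances in Ω):
  Node 1: (V_1 - 12)/300 + (V_1 - 0)/60 = 0
Collecting terms: 0.02 × V_1 = 0.04  =>  V_1 = 2 V
Part 1:
  Read off the nodal solution: V_1 = 2 V
Part 2:
  I_R1 = (V_0 - V_1)/R1 = (12 - 2)/300 = 0.03333 A
  Magnitude: I_R1 = 0.03333 A
Part 3:
  I_R2 = (V_1 - V_2)/R2 = (2 - 0)/60 = 0.03333 A
  P_R2 = I_R2² × R2 = (0.03333)² × 60 = 0.06667 W
Part 4:
  Power in each resistor, P = (ΔV)²/R:
    P_R1 = (12 - 2)²/300 = 0.3333 W
    P_R2 = (2 - 0)²/60 = 0.06667 W
  P_total = P_R1 + P_R2 = 0.4 W

Final answers:
1. V_1 = 2 V
2. I_R1 = 0.03333 A
3. P_R2 = 0.06667 W
4. P_total = 0.4 W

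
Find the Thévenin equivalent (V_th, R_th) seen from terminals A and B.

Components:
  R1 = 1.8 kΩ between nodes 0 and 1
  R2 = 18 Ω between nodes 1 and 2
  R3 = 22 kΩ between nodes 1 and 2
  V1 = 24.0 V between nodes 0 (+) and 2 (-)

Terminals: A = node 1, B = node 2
Step 1 — V_th is the open-circuit voltage V_A - V_B (nothing connected across the terminals).
Nodal analysis, taking node 2 as the 0 V reference.
Source V1 fixes V_0 = 24 V.
KCL at each unknown node (sum of currents leaving = 0; resistances in Ω):
  Node 1: (V_1 - 24)/1800 + (V_1 - 0)/18 + (V_1 - 0)/22000 = 0
Collecting terms: 0.05616 × V_1 = 0.01333  =>  V_1 = 0.2374 V
V_th = V_1 - V_2 = 0.2374 - 0 = 0.2374 V
Step 2 — R_th: zero the source — replace V1 by a short circuit (node 2 merges into node 0) — and find the resistance seen between A (node 1) and B (node 0).
Reduce the network between node 1 (A) and node 0 (B) by series/parallel combination:
  Rp1 = R1 ‖ R2 ‖ R3 (parallel, all between nodes 0 and 1) = 1/(1/1800 + 1/18 + 1/22000) = 17.81 Ω
R_th = 17.81 Ω

Final answer: V_th = 0.2374 V, R_th = 17.81 Ω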